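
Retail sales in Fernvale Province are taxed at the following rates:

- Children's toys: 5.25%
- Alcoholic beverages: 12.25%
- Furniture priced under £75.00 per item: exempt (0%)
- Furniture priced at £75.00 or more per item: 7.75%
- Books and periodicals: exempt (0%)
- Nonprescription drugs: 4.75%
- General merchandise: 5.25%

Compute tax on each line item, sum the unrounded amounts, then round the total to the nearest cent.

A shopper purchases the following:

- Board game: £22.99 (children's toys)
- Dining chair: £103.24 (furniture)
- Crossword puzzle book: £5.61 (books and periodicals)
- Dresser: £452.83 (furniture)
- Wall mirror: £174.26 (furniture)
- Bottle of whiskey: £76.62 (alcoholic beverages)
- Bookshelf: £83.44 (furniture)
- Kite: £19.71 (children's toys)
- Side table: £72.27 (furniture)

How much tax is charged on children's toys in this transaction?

Board game £22.99: children's toys → 5.25% → £1.206975
Kite £19.71: children's toys → 5.25% → £1.034775
Tax on children's toys: unrounded sum = £2.24175 → £2.24

£2.24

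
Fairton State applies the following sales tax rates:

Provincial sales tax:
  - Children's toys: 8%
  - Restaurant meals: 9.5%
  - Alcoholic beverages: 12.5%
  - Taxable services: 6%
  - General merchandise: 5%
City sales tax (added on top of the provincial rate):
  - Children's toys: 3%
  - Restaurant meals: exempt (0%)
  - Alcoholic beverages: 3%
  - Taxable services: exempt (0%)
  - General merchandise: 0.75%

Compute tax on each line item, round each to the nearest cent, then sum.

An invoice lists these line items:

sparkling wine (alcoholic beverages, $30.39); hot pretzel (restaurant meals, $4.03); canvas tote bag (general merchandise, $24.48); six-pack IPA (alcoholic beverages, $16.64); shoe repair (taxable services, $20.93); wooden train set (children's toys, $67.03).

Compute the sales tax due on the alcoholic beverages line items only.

$7.29

Sparkling wine $30.39: alcoholic beverages → 12.5% + 3% city = 15.5% → $4.71
Six-pack IPA $16.64: alcoholic beverages → 12.5% + 3% city = 15.5% → $2.58
Tax on alcoholic beverages = $4.71 + $2.58 = $7.29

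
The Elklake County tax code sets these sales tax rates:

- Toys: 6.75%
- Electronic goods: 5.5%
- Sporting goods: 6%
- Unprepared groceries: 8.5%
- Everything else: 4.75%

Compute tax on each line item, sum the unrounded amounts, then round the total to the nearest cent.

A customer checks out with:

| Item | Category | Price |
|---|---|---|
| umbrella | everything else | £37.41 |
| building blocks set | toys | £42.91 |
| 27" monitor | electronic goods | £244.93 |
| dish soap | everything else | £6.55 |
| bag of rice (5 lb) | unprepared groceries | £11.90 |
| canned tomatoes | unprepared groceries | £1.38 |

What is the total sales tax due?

Umbrella £37.41: everything else → 4.75% → £1.776975
Building blocks set £42.91: toys → 6.75% → £2.896425
27" monitor £244.93: electronic goods → 5.5% → £13.47115
Dish soap £6.55: everything else → 4.75% → £0.311125
Bag of rice (5 lb) £11.90: unprepared groceries → 8.5% → £1.0115
Canned tomatoes £1.38: unprepared groceries → 8.5% → £0.1173
Unrounded tax sum = £19.584475 → £19.58

£19.58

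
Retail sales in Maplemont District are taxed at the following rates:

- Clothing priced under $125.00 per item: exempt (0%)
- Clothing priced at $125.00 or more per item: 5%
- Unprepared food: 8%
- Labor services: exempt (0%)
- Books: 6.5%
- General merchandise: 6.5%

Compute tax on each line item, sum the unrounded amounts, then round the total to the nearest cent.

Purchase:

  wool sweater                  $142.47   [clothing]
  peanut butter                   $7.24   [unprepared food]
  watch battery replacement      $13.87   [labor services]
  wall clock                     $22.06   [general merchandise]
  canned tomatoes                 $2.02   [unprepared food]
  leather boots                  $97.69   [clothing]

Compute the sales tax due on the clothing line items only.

Wool sweater $142.47: clothing, $125.00 or more → 5% → $7.1235
Leather boots $97.69: clothing, under $125.00 → 0% → $0.00
Tax on clothing: unrounded sum = $7.1235 → $7.12

$7.12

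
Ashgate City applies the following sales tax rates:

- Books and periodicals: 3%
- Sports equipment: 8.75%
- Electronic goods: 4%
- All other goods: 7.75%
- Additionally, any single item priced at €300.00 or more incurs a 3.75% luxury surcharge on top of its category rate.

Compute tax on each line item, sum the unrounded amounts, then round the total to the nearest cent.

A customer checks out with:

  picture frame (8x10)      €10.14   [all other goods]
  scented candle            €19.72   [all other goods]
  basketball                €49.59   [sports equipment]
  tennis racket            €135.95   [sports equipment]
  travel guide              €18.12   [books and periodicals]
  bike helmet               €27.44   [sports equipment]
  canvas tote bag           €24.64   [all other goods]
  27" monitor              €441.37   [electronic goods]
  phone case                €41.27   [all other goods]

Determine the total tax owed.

€60.81

Picture frame (8x10) €10.14: all other goods → 7.75% → €0.78585
Scented candle €19.72: all other goods → 7.75% → €1.5283
Basketball €49.59: sports equipment → 8.75% → €4.339125
Tennis racket €135.95: sports equipment → 8.75% → €11.895625
Travel guide €18.12: books and periodicals → 3% → €0.5436
Bike helmet €27.44: sports equipment → 8.75% → €2.401
Canvas tote bag €24.64: all other goods → 7.75% → €1.9096
27" monitor €441.37: electronic goods → 4% + 3.75% surcharge = 7.75% → €34.206175
Phone case €41.27: all other goods → 7.75% → €3.198425
Unrounded tax sum = €60.8077 → €60.81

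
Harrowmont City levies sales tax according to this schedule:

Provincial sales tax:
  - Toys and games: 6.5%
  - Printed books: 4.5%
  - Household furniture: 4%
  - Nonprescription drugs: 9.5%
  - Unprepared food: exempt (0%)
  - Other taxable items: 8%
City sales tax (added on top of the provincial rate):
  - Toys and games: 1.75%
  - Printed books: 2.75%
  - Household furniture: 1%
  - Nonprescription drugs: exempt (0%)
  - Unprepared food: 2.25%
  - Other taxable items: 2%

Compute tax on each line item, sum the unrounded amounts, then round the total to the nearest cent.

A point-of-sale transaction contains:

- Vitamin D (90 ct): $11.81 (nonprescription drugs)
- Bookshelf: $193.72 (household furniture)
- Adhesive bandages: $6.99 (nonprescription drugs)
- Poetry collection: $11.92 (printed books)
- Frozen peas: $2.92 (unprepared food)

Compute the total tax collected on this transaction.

Vitamin D (90 ct) $11.81: nonprescription drugs → 9.5% + 0% city = 9.5% → $1.12195
Bookshelf $193.72: household furniture → 4% + 1% city = 5% → $9.686
Adhesive bandages $6.99: nonprescription drugs → 9.5% + 0% city = 9.5% → $0.66405
Poetry collection $11.92: printed books → 4.5% + 2.75% city = 7.25% → $0.8642
Frozen peas $2.92: unprepared food → 0% + 2.25% city = 2.25% → $0.0657
Unrounded tax sum = $12.4019 → $12.40

$12.40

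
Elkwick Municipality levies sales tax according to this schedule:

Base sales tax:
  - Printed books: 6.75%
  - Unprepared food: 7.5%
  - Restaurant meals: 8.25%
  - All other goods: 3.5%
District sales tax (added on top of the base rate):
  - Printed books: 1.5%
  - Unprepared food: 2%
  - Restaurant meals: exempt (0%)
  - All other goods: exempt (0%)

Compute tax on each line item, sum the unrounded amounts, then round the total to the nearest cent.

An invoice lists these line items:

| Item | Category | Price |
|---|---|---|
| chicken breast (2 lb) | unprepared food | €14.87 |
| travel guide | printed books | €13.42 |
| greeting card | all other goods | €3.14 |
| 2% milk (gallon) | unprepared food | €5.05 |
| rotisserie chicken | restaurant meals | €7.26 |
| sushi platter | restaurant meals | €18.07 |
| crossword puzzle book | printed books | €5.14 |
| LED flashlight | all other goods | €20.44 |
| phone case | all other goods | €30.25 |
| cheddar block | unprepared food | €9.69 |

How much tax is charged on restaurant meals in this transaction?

€2.09

Rotisserie chicken €7.26: restaurant meals → 8.25% + 0% district = 8.25% → €0.59895
Sushi platter €18.07: restaurant meals → 8.25% + 0% district = 8.25% → €1.490775
Tax on restaurant meals: unrounded sum = €2.089725 → €2.09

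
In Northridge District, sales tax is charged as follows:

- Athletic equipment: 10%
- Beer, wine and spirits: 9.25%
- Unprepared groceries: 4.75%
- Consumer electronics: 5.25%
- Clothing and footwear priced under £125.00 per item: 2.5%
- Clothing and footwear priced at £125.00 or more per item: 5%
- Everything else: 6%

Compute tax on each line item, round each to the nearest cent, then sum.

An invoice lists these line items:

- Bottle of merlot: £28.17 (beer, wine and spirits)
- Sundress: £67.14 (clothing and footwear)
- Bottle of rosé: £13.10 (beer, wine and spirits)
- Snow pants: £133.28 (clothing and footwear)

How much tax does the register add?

£12.16

Bottle of merlot £28.17: beer, wine and spirits → 9.25% → £2.61
Sundress £67.14: clothing and footwear, under £125.00 → 2.5% → £1.68
Bottle of rosé £13.10: beer, wine and spirits → 9.25% → £1.21
Snow pants £133.28: clothing and footwear, £125.00 or more → 5% → £6.66
Total tax = £2.61 + £1.68 + £1.21 + £6.66 = £12.16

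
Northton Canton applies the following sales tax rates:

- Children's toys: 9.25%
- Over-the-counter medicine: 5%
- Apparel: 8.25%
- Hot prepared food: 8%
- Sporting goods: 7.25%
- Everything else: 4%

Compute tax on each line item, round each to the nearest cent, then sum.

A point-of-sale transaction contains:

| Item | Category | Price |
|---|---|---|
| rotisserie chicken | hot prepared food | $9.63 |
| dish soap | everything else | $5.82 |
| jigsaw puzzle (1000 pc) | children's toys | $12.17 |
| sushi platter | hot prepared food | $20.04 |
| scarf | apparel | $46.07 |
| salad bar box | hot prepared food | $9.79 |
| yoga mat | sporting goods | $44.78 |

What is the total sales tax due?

$11.56

Rotisserie chicken $9.63: hot prepared food → 8% → $0.77
Dish soap $5.82: everything else → 4% → $0.23
Jigsaw puzzle (1000 pc) $12.17: children's toys → 9.25% → $1.13
Sushi platter $20.04: hot prepared food → 8% → $1.60
Scarf $46.07: apparel → 8.25% → $3.80
Salad bar box $9.79: hot prepared food → 8% → $0.78
Yoga mat $44.78: sporting goods → 7.25% → $3.25
Total tax = $0.77 + $0.23 + $1.13 + $1.60 + $3.80 + $0.78 + $3.25 = $11.56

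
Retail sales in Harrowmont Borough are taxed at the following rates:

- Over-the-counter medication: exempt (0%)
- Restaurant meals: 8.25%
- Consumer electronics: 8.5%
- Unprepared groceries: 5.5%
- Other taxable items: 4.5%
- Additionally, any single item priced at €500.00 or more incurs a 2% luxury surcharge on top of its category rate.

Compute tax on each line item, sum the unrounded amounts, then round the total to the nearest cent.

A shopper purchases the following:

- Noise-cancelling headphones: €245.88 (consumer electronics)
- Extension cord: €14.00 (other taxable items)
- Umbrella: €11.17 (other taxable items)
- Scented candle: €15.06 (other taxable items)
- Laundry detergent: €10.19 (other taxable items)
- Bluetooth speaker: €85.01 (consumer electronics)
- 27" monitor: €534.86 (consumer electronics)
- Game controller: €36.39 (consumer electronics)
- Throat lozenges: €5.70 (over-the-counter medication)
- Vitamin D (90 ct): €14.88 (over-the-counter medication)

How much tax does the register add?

€89.65

Noise-cancelling headphones €245.88: consumer electronics → 8.5% → €20.8998
Extension cord €14.00: other taxable items → 4.5% → €0.63
Umbrella €11.17: other taxable items → 4.5% → €0.50265
Scented candle €15.06: other taxable items → 4.5% → €0.6777
Laundry detergent €10.19: other taxable items → 4.5% → €0.45855
Bluetooth speaker €85.01: consumer electronics → 8.5% → €7.22585
27" monitor €534.86: consumer electronics → 8.5% + 2% surcharge = 10.5% → €56.1603
Game controller €36.39: consumer electronics → 8.5% → €3.09315
Throat lozenges €5.70: over-the-counter medication → 0% → €0.00
Vitamin D (90 ct) €14.88: over-the-counter medication → 0% → €0.00
Unrounded tax sum = €89.648 → €89.65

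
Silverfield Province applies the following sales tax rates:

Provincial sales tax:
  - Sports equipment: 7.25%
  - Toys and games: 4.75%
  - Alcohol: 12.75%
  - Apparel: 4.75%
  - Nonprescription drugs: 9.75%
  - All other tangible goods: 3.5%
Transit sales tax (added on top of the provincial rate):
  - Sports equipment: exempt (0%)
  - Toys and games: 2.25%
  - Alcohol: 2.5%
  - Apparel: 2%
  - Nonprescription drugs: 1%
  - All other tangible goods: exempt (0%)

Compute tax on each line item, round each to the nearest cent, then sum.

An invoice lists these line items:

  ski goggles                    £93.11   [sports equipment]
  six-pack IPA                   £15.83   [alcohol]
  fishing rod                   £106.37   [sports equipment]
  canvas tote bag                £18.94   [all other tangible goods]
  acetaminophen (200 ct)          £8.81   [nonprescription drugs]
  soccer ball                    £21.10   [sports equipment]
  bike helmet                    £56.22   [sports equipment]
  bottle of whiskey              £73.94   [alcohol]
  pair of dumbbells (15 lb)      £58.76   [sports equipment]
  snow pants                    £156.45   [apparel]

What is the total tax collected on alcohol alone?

Six-pack IPA £15.83: alcohol → 12.75% + 2.5% transit = 15.25% → £2.41
Bottle of whiskey £73.94: alcohol → 12.75% + 2.5% transit = 15.25% → £11.28
Tax on alcohol = £2.41 + £11.28 = £13.69

£13.69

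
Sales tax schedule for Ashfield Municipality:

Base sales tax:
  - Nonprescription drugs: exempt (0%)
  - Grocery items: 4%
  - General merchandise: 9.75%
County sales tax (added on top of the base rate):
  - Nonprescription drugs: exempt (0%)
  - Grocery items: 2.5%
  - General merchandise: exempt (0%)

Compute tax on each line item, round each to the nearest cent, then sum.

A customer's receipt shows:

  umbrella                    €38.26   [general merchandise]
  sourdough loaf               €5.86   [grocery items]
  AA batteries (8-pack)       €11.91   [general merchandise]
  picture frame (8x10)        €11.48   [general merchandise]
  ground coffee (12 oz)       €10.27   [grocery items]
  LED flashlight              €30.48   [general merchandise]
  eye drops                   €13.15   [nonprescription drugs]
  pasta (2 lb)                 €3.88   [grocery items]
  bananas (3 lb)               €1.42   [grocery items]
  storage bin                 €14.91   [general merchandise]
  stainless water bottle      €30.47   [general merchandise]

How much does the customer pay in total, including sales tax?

€186.88

Umbrella €38.26: general merchandise → 9.75% + 0% county = 9.75% → €3.73
Sourdough loaf €5.86: grocery items → 4% + 2.5% county = 6.5% → €0.38
AA batteries (8-pack) €11.91: general merchandise → 9.75% + 0% county = 9.75% → €1.16
Picture frame (8x10) €11.48: general merchandise → 9.75% + 0% county = 9.75% → €1.12
Ground coffee (12 oz) €10.27: grocery items → 4% + 2.5% county = 6.5% → €0.67
LED flashlight €30.48: general merchandise → 9.75% + 0% county = 9.75% → €2.97
Eye drops €13.15: nonprescription drugs → 0% + 0% county = 0% → €0.00
Pasta (2 lb) €3.88: grocery items → 4% + 2.5% county = 6.5% → €0.25
Bananas (3 lb) €1.42: grocery items → 4% + 2.5% county = 6.5% → €0.09
Storage bin €14.91: general merchandise → 9.75% + 0% county = 9.75% → €1.45
Stainless water bottle €30.47: general merchandise → 9.75% + 0% county = 9.75% → €2.97
Subtotal = €172.09; tax = €14.79; total due = €186.88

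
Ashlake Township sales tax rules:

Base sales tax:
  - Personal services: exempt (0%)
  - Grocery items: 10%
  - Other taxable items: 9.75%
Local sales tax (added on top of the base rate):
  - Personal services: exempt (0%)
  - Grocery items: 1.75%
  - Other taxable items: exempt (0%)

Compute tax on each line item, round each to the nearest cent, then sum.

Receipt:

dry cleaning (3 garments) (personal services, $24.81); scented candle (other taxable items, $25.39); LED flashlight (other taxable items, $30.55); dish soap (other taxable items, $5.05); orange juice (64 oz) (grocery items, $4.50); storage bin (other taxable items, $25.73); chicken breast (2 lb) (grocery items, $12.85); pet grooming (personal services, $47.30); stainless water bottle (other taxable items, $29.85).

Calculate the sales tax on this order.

Dry cleaning (3 garments) $24.81: personal services → 0% + 0% local = 0% → $0.00
Scented candle $25.39: other taxable items → 9.75% + 0% local = 9.75% → $2.48
LED flashlight $30.55: other taxable items → 9.75% + 0% local = 9.75% → $2.98
Dish soap $5.05: other taxable items → 9.75% + 0% local = 9.75% → $0.49
Orange juice (64 oz) $4.50: grocery items → 10% + 1.75% local = 11.75% → $0.53
Storage bin $25.73: other taxable items → 9.75% + 0% local = 9.75% → $2.51
Chicken breast (2 lb) $12.85: grocery items → 10% + 1.75% local = 11.75% → $1.51
Pet grooming $47.30: personal services → 0% + 0% local = 0% → $0.00
Stainless water bottle $29.85: other taxable items → 9.75% + 0% local = 9.75% → $2.91
Total tax = $2.48 + $2.98 + $0.49 + $0.53 + $2.51 + $1.51 + $2.91 = $13.41

$13.41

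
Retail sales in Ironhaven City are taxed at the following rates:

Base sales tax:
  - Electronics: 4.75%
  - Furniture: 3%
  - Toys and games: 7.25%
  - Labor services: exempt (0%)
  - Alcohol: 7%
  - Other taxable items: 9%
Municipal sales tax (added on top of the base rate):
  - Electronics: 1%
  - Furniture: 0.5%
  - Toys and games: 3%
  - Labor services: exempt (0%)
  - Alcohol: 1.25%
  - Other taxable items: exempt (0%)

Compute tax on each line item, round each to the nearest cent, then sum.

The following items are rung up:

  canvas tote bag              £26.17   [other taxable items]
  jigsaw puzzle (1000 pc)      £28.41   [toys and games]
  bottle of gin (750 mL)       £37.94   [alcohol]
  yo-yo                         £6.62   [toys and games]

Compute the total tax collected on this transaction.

£9.08

Canvas tote bag £26.17: other taxable items → 9% + 0% municipal = 9% → £2.36
Jigsaw puzzle (1000 pc) £28.41: toys and games → 7.25% + 3% municipal = 10.25% → £2.91
Bottle of gin (750 mL) £37.94: alcohol → 7% + 1.25% municipal = 8.25% → £3.13
Yo-yo £6.62: toys and games → 7.25% + 3% municipal = 10.25% → £0.68
Total tax = £2.36 + £2.91 + £3.13 + £0.68 = £9.08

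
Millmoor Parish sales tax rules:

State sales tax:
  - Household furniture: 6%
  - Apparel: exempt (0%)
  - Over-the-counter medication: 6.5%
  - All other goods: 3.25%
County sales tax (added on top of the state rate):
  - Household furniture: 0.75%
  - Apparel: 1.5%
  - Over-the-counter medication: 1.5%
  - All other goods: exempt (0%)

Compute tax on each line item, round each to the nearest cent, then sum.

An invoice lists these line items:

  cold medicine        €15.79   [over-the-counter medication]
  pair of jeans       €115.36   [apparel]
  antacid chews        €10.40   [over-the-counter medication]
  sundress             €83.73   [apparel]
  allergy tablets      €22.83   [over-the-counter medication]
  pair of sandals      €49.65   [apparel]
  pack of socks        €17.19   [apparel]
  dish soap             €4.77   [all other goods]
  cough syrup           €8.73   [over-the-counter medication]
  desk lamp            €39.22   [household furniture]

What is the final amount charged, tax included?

Cold medicine €15.79: over-the-counter medication → 6.5% + 1.5% county = 8% → €1.26
Pair of jeans €115.36: apparel → 0% + 1.5% county = 1.5% → €1.73
Antacid chews €10.40: over-the-counter medication → 6.5% + 1.5% county = 8% → €0.83
Sundress €83.73: apparel → 0% + 1.5% county = 1.5% → €1.26
Allergy tablets €22.83: over-the-counter medication → 6.5% + 1.5% county = 8% → €1.83
Pair of sandals €49.65: apparel → 0% + 1.5% county = 1.5% → €0.74
Pack of socks €17.19: apparel → 0% + 1.5% county = 1.5% → €0.26
Dish soap €4.77: all other goods → 3.25% + 0% county = 3.25% → €0.16
Cough syrup €8.73: over-the-counter medication → 6.5% + 1.5% county = 8% → €0.70
Desk lamp €39.22: household furniture → 6% + 0.75% county = 6.75% → €2.65
Subtotal = €367.67; tax = €11.42; total due = €379.09

€379.09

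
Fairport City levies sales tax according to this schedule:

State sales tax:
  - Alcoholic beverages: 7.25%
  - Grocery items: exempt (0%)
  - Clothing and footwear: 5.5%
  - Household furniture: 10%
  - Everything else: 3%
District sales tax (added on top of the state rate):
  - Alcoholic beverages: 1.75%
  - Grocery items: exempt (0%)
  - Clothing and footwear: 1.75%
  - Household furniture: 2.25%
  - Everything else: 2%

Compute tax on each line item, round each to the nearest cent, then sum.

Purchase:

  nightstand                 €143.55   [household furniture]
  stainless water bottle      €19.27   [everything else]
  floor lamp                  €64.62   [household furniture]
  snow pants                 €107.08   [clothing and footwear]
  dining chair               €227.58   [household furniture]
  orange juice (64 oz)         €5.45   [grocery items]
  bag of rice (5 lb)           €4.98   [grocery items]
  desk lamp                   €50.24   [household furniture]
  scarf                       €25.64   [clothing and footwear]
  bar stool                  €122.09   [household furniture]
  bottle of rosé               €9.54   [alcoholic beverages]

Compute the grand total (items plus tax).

€865.97

Nightstand €143.55: household furniture → 10% + 2.25% district = 12.25% → €17.58
Stainless water bottle €19.27: everything else → 3% + 2% district = 5% → €0.96
Floor lamp €64.62: household furniture → 10% + 2.25% district = 12.25% → €7.92
Snow pants €107.08: clothing and footwear → 5.5% + 1.75% district = 7.25% → €7.76
Dining chair €227.58: household furniture → 10% + 2.25% district = 12.25% → €27.88
Orange juice (64 oz) €5.45: grocery items → 0% + 0% district = 0% → €0.00
Bag of rice (5 lb) €4.98: grocery items → 0% + 0% district = 0% → €0.00
Desk lamp €50.24: household furniture → 10% + 2.25% district = 12.25% → €6.15
Scarf €25.64: clothing and footwear → 5.5% + 1.75% district = 7.25% → €1.86
Bar stool €122.09: household furniture → 10% + 2.25% district = 12.25% → €14.96
Bottle of rosé €9.54: alcoholic beverages → 7.25% + 1.75% district = 9% → €0.86
Subtotal = €780.04; tax = €85.93; total due = €865.97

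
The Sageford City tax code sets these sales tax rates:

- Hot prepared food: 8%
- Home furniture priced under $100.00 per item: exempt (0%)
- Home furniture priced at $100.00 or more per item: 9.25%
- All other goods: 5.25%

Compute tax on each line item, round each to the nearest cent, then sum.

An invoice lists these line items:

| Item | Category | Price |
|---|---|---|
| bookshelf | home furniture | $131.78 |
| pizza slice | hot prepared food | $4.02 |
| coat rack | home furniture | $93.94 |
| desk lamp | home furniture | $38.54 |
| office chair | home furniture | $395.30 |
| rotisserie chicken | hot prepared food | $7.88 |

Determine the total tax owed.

$49.71

Bookshelf $131.78: home furniture, $100.00 or more → 9.25% → $12.19
Pizza slice $4.02: hot prepared food → 8% → $0.32
Coat rack $93.94: home furniture, under $100.00 → 0% → $0.00
Desk lamp $38.54: home furniture, under $100.00 → 0% → $0.00
Office chair $395.30: home furniture, $100.00 or more → 9.25% → $36.57
Rotisserie chicken $7.88: hot prepared food → 8% → $0.63
Total tax = $12.19 + $0.32 + $36.57 + $0.63 = $49.71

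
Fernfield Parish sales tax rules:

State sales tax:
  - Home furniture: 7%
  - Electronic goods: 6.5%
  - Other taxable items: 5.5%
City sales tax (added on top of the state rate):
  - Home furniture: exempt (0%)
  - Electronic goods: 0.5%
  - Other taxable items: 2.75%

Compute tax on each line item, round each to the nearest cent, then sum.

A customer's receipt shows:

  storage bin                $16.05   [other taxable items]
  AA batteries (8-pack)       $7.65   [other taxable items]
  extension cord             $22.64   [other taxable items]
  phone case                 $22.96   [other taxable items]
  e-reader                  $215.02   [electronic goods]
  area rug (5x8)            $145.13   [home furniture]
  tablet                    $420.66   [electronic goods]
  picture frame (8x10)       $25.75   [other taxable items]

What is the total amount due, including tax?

$938.35

Storage bin $16.05: other taxable items → 5.5% + 2.75% city = 8.25% → $1.32
AA batteries (8-pack) $7.65: other taxable items → 5.5% + 2.75% city = 8.25% → $0.63
Extension cord $22.64: other taxable items → 5.5% + 2.75% city = 8.25% → $1.87
Phone case $22.96: other taxable items → 5.5% + 2.75% city = 8.25% → $1.89
E-reader $215.02: electronic goods → 6.5% + 0.5% city = 7% → $15.05
Area rug (5x8) $145.13: home furniture → 7% + 0% city = 7% → $10.16
Tablet $420.66: electronic goods → 6.5% + 0.5% city = 7% → $29.45
Picture frame (8x10) $25.75: other taxable items → 5.5% + 2.75% city = 8.25% → $2.12
Subtotal = $875.86; tax = $62.49; total due = $938.35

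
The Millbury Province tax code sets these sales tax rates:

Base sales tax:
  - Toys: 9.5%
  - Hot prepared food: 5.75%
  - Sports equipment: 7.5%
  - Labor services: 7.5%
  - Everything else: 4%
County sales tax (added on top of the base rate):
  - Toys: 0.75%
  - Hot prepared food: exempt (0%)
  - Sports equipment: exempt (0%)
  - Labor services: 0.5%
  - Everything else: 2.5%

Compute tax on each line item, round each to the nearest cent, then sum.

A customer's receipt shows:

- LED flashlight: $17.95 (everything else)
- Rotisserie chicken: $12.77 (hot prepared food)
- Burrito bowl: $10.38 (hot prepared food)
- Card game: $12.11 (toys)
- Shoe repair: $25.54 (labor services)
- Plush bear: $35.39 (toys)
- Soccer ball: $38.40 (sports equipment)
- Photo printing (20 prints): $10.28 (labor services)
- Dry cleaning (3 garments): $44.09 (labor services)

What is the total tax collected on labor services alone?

$6.39

Shoe repair $25.54: labor services → 7.5% + 0.5% county = 8% → $2.04
Photo printing (20 prints) $10.28: labor services → 7.5% + 0.5% county = 8% → $0.82
Dry cleaning (3 garments) $44.09: labor services → 7.5% + 0.5% county = 8% → $3.53
Tax on labor services = $2.04 + $0.82 + $3.53 = $6.39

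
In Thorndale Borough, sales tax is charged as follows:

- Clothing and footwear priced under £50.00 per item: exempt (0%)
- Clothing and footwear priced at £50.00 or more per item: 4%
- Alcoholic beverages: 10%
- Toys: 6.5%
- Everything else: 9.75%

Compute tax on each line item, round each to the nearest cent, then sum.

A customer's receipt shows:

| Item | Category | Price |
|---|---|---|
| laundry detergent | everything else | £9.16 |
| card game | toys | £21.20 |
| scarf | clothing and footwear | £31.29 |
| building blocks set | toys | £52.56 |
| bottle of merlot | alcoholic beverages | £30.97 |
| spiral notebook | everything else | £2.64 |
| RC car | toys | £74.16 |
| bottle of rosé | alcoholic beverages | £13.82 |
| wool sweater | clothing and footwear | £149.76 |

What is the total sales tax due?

£21.24

Laundry detergent £9.16: everything else → 9.75% → £0.89
Card game £21.20: toys → 6.5% → £1.38
Scarf £31.29: clothing and footwear, under £50.00 → 0% → £0.00
Building blocks set £52.56: toys → 6.5% → £3.42
Bottle of merlot £30.97: alcoholic beverages → 10% → £3.10
Spiral notebook £2.64: everything else → 9.75% → £0.26
RC car £74.16: toys → 6.5% → £4.82
Bottle of rosé £13.82: alcoholic beverages → 10% → £1.38
Wool sweater £149.76: clothing and footwear, £50.00 or more → 4% → £5.99
Total tax = £0.89 + £1.38 + £3.42 + £3.10 + £0.26 + £4.82 + £1.38 + £5.99 = £21.24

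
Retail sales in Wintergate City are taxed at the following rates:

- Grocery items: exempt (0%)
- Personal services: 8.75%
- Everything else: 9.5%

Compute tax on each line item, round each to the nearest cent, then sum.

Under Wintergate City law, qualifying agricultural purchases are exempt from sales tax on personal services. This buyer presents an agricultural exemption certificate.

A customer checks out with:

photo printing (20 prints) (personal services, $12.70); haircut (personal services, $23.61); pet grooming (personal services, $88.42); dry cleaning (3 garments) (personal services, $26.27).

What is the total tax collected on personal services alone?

Photo printing (20 prints) $12.70: personal services, buyer-exempt → 0% → $0.00
Haircut $23.61: personal services, buyer-exempt → 0% → $0.00
Pet grooming $88.42: personal services, buyer-exempt → 0% → $0.00
Dry cleaning (3 garments) $26.27: personal services, buyer-exempt → 0% → $0.00
Tax on personal services = $0.00 + $0.00 + $0.00 + $0.00 = $0.00

$0.00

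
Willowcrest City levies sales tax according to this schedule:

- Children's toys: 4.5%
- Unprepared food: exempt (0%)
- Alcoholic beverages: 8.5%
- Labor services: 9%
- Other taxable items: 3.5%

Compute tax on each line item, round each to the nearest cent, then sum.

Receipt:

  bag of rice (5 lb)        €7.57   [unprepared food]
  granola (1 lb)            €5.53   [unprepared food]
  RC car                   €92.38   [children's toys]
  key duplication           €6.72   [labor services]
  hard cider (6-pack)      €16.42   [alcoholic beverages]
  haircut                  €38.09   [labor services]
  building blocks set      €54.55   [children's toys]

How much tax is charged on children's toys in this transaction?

€6.61

RC car €92.38: children's toys → 4.5% → €4.16
Building blocks set €54.55: children's toys → 4.5% → €2.45
Tax on children's toys = €4.16 + €2.45 = €6.61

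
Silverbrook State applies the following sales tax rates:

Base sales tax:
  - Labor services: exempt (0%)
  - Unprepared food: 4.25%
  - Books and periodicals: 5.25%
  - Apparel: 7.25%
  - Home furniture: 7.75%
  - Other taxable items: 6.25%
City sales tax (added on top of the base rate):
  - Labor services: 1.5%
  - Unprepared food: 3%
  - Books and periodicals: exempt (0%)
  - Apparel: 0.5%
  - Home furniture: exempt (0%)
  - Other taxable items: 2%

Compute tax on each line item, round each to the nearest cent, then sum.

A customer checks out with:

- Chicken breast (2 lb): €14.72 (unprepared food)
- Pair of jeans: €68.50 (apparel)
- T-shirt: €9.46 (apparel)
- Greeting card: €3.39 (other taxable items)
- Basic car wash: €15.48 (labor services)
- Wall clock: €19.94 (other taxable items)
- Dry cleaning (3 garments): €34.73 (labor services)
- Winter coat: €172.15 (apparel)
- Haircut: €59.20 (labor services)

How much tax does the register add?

€24.02

Chicken breast (2 lb) €14.72: unprepared food → 4.25% + 3% city = 7.25% → €1.07
Pair of jeans €68.50: apparel → 7.25% + 0.5% city = 7.75% → €5.31
T-shirt €9.46: apparel → 7.25% + 0.5% city = 7.75% → €0.73
Greeting card €3.39: other taxable items → 6.25% + 2% city = 8.25% → €0.28
Basic car wash €15.48: labor services → 0% + 1.5% city = 1.5% → €0.23
Wall clock €19.94: other taxable items → 6.25% + 2% city = 8.25% → €1.65
Dry cleaning (3 garments) €34.73: labor services → 0% + 1.5% city = 1.5% → €0.52
Winter coat €172.15: apparel → 7.25% + 0.5% city = 7.75% → €13.34
Haircut €59.20: labor services → 0% + 1.5% city = 1.5% → €0.89
Total tax = €1.07 + €5.31 + €0.73 + €0.28 + €0.23 + €1.65 + €0.52 + €13.34 + €0.89 = €24.02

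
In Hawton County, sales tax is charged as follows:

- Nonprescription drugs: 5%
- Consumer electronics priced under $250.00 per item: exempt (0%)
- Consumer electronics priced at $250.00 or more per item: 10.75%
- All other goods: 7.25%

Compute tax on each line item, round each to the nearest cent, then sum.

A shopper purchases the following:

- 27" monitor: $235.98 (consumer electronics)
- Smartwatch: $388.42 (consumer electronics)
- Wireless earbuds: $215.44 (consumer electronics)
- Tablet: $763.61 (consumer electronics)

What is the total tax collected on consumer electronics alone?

27" monitor $235.98: consumer electronics, under $250.00 → 0% → $0.00
Smartwatch $388.42: consumer electronics, $250.00 or more → 10.75% → $41.76
Wireless earbuds $215.44: consumer electronics, under $250.00 → 0% → $0.00
Tablet $763.61: consumer electronics, $250.00 or more → 10.75% → $82.09
Tax on consumer electronics = $0.00 + $41.76 + $0.00 + $82.09 = $123.85

$123.85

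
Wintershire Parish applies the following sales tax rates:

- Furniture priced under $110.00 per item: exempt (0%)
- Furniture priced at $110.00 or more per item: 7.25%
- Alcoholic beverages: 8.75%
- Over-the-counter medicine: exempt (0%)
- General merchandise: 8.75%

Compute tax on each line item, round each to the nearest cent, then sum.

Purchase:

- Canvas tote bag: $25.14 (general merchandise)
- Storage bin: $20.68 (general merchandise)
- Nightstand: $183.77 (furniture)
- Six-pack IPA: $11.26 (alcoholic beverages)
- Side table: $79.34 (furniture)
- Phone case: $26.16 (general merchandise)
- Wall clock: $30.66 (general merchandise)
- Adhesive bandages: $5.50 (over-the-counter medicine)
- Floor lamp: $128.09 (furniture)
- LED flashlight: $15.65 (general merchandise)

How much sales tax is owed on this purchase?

$33.95

Canvas tote bag $25.14: general merchandise → 8.75% → $2.20
Storage bin $20.68: general merchandise → 8.75% → $1.81
Nightstand $183.77: furniture, $110.00 or more → 7.25% → $13.32
Six-pack IPA $11.26: alcoholic beverages → 8.75% → $0.99
Side table $79.34: furniture, under $110.00 → 0% → $0.00
Phone case $26.16: general merchandise → 8.75% → $2.29
Wall clock $30.66: general merchandise → 8.75% → $2.68
Adhesive bandages $5.50: over-the-counter medicine → 0% → $0.00
Floor lamp $128.09: furniture, $110.00 or more → 7.25% → $9.29
LED flashlight $15.65: general merchandise → 8.75% → $1.37
Total tax = $2.20 + $1.81 + $13.32 + $0.99 + $2.29 + $2.68 + $9.29 + $1.37 = $33.95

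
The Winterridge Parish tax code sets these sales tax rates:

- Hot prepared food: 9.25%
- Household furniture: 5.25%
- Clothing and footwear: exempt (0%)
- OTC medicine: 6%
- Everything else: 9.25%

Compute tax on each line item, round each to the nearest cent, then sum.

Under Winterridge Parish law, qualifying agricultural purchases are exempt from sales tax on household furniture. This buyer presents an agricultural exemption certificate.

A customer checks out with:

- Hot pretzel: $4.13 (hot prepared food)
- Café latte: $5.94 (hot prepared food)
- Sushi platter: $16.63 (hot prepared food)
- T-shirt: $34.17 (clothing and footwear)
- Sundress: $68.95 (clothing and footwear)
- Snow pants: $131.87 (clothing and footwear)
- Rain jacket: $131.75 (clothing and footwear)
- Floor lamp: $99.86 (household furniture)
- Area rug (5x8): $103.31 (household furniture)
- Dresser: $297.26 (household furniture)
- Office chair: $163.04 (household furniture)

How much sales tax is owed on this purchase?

$2.47

Hot pretzel $4.13: hot prepared food → 9.25% → $0.38
Café latte $5.94: hot prepared food → 9.25% → $0.55
Sushi platter $16.63: hot prepared food → 9.25% → $1.54
T-shirt $34.17: clothing and footwear → 0% → $0.00
Sundress $68.95: clothing and footwear → 0% → $0.00
Snow pants $131.87: clothing and footwear → 0% → $0.00
Rain jacket $131.75: clothing and footwear → 0% → $0.00
Floor lamp $99.86: household furniture, buyer-exempt → 0% → $0.00
Area rug (5x8) $103.31: household furniture, buyer-exempt → 0% → $0.00
Dresser $297.26: household furniture, buyer-exempt → 0% → $0.00
Office chair $163.04: household furniture, buyer-exempt → 0% → $0.00
Total tax = $0.38 + $0.55 + $1.54 = $2.47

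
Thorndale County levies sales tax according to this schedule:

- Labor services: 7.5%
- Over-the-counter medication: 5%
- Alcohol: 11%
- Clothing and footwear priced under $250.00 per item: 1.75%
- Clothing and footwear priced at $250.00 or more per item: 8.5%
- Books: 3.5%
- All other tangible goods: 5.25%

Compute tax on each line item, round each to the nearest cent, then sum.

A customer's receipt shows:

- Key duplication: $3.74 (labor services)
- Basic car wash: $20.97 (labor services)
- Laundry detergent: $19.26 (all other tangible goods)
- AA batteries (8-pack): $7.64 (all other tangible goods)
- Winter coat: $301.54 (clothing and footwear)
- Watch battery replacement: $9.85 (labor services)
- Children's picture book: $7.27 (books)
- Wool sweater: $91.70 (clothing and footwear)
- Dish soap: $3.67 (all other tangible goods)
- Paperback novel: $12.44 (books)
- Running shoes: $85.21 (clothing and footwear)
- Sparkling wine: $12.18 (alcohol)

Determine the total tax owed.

$34.94

Key duplication $3.74: labor services → 7.5% → $0.28
Basic car wash $20.97: labor services → 7.5% → $1.57
Laundry detergent $19.26: all other tangible goods → 5.25% → $1.01
AA batteries (8-pack) $7.64: all other tangible goods → 5.25% → $0.40
Winter coat $301.54: clothing and footwear, $250.00 or more → 8.5% → $25.63
Watch battery replacement $9.85: labor services → 7.5% → $0.74
Children's picture book $7.27: books → 3.5% → $0.25
Wool sweater $91.70: clothing and footwear, under $250.00 → 1.75% → $1.60
Dish soap $3.67: all other tangible goods → 5.25% → $0.19
Paperback novel $12.44: books → 3.5% → $0.44
Running shoes $85.21: clothing and footwear, under $250.00 → 1.75% → $1.49
Sparkling wine $12.18: alcohol → 11% → $1.34
Total tax = $0.28 + $1.57 + $1.01 + $0.40 + $25.63 + $0.74 + $0.25 + $1.60 + $0.19 + $0.44 + $1.49 + $1.34 = $34.94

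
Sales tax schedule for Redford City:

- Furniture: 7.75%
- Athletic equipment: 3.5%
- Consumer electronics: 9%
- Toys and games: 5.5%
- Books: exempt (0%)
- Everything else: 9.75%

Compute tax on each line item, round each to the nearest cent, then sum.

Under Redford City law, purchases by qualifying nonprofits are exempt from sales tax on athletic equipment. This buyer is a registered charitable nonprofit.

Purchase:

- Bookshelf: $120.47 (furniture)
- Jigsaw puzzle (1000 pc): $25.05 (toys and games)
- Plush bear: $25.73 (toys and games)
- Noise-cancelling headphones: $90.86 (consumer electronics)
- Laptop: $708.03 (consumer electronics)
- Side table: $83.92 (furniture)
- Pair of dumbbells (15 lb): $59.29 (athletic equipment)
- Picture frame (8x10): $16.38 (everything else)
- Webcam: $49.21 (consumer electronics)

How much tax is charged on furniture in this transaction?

Bookshelf $120.47: furniture → 7.75% → $9.34
Side table $83.92: furniture → 7.75% → $6.50
Tax on furniture = $9.34 + $6.50 = $15.84

$15.84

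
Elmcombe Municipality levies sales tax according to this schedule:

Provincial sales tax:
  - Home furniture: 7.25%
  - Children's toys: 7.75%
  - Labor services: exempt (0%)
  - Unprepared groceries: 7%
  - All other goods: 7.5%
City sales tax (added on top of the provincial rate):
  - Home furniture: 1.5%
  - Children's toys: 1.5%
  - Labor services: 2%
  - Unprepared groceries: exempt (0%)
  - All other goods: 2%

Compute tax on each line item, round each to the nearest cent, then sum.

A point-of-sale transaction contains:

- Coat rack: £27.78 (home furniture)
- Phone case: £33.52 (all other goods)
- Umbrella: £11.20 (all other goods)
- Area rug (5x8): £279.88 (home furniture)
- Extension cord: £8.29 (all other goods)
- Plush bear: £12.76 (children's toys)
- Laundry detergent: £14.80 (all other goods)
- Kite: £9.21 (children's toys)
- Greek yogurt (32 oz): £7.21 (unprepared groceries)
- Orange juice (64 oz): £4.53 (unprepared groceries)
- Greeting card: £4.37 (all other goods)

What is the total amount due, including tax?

Coat rack £27.78: home furniture → 7.25% + 1.5% city = 8.75% → £2.43
Phone case £33.52: all other goods → 7.5% + 2% city = 9.5% → £3.18
Umbrella £11.20: all other goods → 7.5% + 2% city = 9.5% → £1.06
Area rug (5x8) £279.88: home furniture → 7.25% + 1.5% city = 8.75% → £24.49
Extension cord £8.29: all other goods → 7.5% + 2% city = 9.5% → £0.79
Plush bear £12.76: children's toys → 7.75% + 1.5% city = 9.25% → £1.18
Laundry detergent £14.80: all other goods → 7.5% + 2% city = 9.5% → £1.41
Kite £9.21: children's toys → 7.75% + 1.5% city = 9.25% → £0.85
Greek yogurt (32 oz) £7.21: unprepared groceries → 7% + 0% city = 7% → £0.50
Orange juice (64 oz) £4.53: unprepared groceries → 7% + 0% city = 7% → £0.32
Greeting card £4.37: all other goods → 7.5% + 2% city = 9.5% → £0.42
Subtotal = £413.55; tax = £36.63; total due = £450.18

£450.18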